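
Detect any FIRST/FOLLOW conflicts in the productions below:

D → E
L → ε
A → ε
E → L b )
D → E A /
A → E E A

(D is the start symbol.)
No FIRST/FOLLOW conflicts.

A FIRST/FOLLOW conflict occurs when a non-terminal N has a nullable alternative N → β (β ⇒* ε) and another alternative N → α with FIRST(α) ∩ FOLLOW(N) ≠ ∅: on such a lookahead the parser cannot decide between expanding α and letting N vanish via β.

Nullable non-terminals: A, L.
FIRST sets used below: FIRST(E) = { 'b' }

A: nullable alternative(s) A → ε; FOLLOW(A) = { '/' }
  A → ε: FIRST \ {ε} = { } — this is the only nullable alternative, skip
  A → E E A: FIRST \ {ε} = { 'b' } — disjoint from FOLLOW(A)
L has a nullable alternative but only one production, so nothing to check.

D, E have no nullable alternative, so no FIRST/FOLLOW check is needed there.

No FIRST/FOLLOW conflicts found.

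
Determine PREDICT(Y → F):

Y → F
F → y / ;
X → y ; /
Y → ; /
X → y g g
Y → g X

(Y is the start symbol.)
{ 'y' }

PREDICT(Y → F) = (FIRST(RHS) \ {ε}) ∪ (FOLLOW(Y) if ε ∈ FIRST(RHS), i.e. RHS ⇒* ε)
FIRST(F) = { 'y' }
FIRST(F) = { 'y' }
ε ∉ FIRST(F), so FOLLOW(Y) is not added.
PREDICT(Y → F) = { 'y' }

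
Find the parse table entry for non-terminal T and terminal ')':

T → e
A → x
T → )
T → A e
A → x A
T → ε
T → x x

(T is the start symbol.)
To find M[T, ')'], we find productions for T where ')' is in the predict set (PREDICT(N → α) = (FIRST(α) \ {ε}) ∪ (FOLLOW(N) if α ⇒* ε)).

Relevant sets:
  FIRST(A) = { 'x' }
  FOLLOW(T) = { $ }

T → e: PREDICT = { 'e' }
T → ): PREDICT = { ')' }
  ')' is in predict set, so this production goes in M[T, ')']
T → A e: PREDICT = { 'x' }
T → ε: PREDICT = { $ }
T → x x: PREDICT = { 'x' }

M[T, ')'] = T → )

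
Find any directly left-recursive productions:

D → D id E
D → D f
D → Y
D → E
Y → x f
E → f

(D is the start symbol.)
D → D id E: LEFT RECURSIVE (starts with D)
D → D f: LEFT RECURSIVE (starts with D)
D → Y: starts with Y
D → E: starts with E
Y → x f: starts with x
E → f: starts with f

The grammar has direct left recursion on: D.

Answer: Yes, D is left-recursive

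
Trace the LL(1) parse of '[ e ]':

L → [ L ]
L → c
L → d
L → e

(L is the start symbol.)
LL(1) parsing maintains a stack (initially the start symbol over $) and the input. At each step: if the stack top is a terminal, match it against the current input token; if it is a non-terminal N, replace it with the RHS of M[N, lookahead] (the unique production whose predict set contains the lookahead).

Stack is shown with the top on the left.

Stack    Input    Action
------------------------
L $      [ e ] $  output L → [ L ]
[ L ] $  [ e ] $  match '['
L ] $    e ] $    output L → e
e ] $    e ] $    match 'e'
] $      ] $      match ']'
$        $        accept

The string is accepted.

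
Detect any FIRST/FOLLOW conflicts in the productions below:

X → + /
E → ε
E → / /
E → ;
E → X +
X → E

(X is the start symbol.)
A FIRST/FOLLOW conflict occurs when a non-terminal N has a nullable alternative N → β (β ⇒* ε) and another alternative N → α with FIRST(α) ∩ FOLLOW(N) ≠ ∅: on such a lookahead the parser cannot decide between expanding α and letting N vanish via β.

Nullable non-terminals: E, X.
FIRST sets used below: FIRST(X) = { '+', '/', ';', ε }, FIRST(E) = { '+', '/', ';', ε }

E: nullable alternative(s) E → ε; FOLLOW(E) = { $, '+' }
  E → ε: FIRST \ {ε} = { } — this is the only nullable alternative, skip
  E → / /: FIRST \ {ε} = { '/' } — disjoint from FOLLOW(E)
  E → ;: FIRST \ {ε} = { ';' } — disjoint from FOLLOW(E)
  E → X +: FIRST \ {ε} = { '+', '/', ';' } — overlaps FOLLOW(E) on { '+' }: CONFLICT

X: nullable alternative(s) X → E; FOLLOW(X) = { $, '+' }
  X → + /: FIRST \ {ε} = { '+' } — overlaps FOLLOW(X) on { '+' }: CONFLICT
  X → E: FIRST \ {ε} = { '+', '/', ';' } — this is the only nullable alternative, skip

So the grammar has 2 FIRST/FOLLOW conflicts (marked CONFLICT above).

Answer: Yes. X → '+' '/' with FOLLOW(X) on { '+' }; E → X '+' with FOLLOW(E) on { '+' }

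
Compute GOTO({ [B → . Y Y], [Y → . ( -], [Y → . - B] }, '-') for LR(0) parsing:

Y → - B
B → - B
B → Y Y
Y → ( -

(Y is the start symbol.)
{ [B → . - B], [B → . Y Y], [Y → - . B], [Y → . ( -], [Y → . - B] }

GOTO(I, '-') = CLOSURE({ [A → αX.β] : [A → α.Xβ] ∈ I, X = '-' })

Items with dot before '-', with the dot advanced:
  [Y → . - B] → [Y → - . B]
Closure of the advanced items:
  [Y → - . B] has the dot before B: add [B → . - B], [B → . Y Y]
  [B → . Y Y] has the dot before Y: add [Y → . - B], [Y → . ( -]

GOTO = { [B → . - B], [B → . Y Y], [Y → - . B], [Y → . ( -], [Y → . - B] }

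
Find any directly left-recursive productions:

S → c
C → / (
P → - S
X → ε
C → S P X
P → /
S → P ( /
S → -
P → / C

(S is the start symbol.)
No direct left recursion

Direct left recursion occurs when N → N α for some non-terminal N (the right-hand side begins with the left-hand side itself).

S → c: starts with c
C → / (: starts with '/'
P → - S: starts with '-'
X → ε: starts with ε
C → S P X: starts with S
P → /: starts with '/'
S → P ( /: starts with P
S → -: starts with '-'
P → / C: starts with '/'

No direct left recursion found.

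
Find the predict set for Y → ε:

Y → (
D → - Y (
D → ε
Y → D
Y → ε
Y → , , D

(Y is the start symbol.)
{ $, '(' }

PREDICT(Y → ε) = (FIRST(RHS) \ {ε}) ∪ (FOLLOW(Y) if ε ∈ FIRST(RHS), i.e. RHS ⇒* ε)
The right-hand side is ε (FIRST(ε) = { ε }), so the predict set is FOLLOW(Y) = { $, '(' }
PREDICT(Y → ε) = { $, '(' }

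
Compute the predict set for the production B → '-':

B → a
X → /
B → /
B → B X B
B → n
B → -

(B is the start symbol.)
PREDICT(B → '-') = (FIRST(RHS) \ {ε}) ∪ (FOLLOW(B) if ε ∈ FIRST(RHS), i.e. RHS ⇒* ε)
FIRST('-') = { '-' }
ε ∉ FIRST('-'), so FOLLOW(B) is not added.
PREDICT(B → '-') = { '-' }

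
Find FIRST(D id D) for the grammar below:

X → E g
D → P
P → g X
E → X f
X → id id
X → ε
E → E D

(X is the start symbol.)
{ 'g' }

FIRST sets of the non-terminals involved (from the grammar, by fixed-point iteration):
  FIRST(D) = { 'g' }

To compute FIRST(D id D), process the symbols left to right:
Symbol D is a non-terminal. Add FIRST(D) \ {ε} = { 'g' }
D is not nullable (ε ∉ FIRST(D)), so stop here.
FIRST(D id D) = { 'g' }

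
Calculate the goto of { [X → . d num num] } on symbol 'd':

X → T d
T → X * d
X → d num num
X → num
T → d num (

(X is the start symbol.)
{ [X → d . num num] }

GOTO(I, 'd') = CLOSURE({ [A → αX.β] : [A → α.Xβ] ∈ I, X = 'd' })

Items with dot before 'd', with the dot advanced:
  [X → . d num num] → [X → d . num num]
Closure adds nothing (no advanced item has the dot before a non-terminal).

GOTO = { [X → d . num num] }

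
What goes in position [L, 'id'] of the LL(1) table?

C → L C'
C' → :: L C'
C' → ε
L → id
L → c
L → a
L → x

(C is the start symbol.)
L → id

To find M[L, 'id'], we find productions for L where 'id' is in the predict set (PREDICT(N → α) = (FIRST(α) \ {ε}) ∪ (FOLLOW(N) if α ⇒* ε)).

L → id: PREDICT = { 'id' }
  'id' is in predict set, so this production goes in M[L, 'id']
L → c: PREDICT = { 'c' }
L → a: PREDICT = { 'a' }
L → x: PREDICT = { 'x' }

M[L, 'id'] = L → id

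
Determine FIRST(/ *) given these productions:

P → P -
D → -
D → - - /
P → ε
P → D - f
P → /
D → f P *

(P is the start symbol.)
{ '/' }

To compute FIRST(/ *), process the symbols left to right:
Symbol / is a terminal. Add '/' and stop.
FIRST(/ *) = { '/' }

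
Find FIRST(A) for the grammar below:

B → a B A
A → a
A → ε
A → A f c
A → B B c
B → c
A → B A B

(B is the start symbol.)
{ 'a', 'c', 'f', ε }

FIRST sets of the other non-terminals involved (by the same procedure, iterated to a fixed point):
  FIRST(B) = { 'a', 'c' }

From A → a:
  - a is a terminal: add 'a' and stop
From A → ε:
  - ε-production, so ε ∈ FIRST(A)
From A → A f c:
  - A is the symbol being defined: contributes nothing new
    A is nullable, so continue to the next symbol
  - f is a terminal: add 'f' and stop
From A → B B c:
  - B is a non-terminal: add FIRST(B) \ {ε} = { 'a', 'c' }
    B is not nullable, so stop
From A → B A B:
  - B is a non-terminal: add FIRST(B) \ {ε} = { 'a', 'c' }
    B is not nullable, so stop

Collecting: FIRST(A) = { 'a', 'c', 'f', ε }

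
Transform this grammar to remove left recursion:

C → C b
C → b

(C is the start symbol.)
C → b C'
C' → b C'
C' → ε

C is directly left-recursive. The standard transformation for
  A → A α₁ | ... | A α_m | β₁ | ... | β_n
is
  A  → β₁ A' | ... | β_n A'
  A' → α₁ A' | ... | α_m A' | ε

C → b becomes C → b C'
C → C b becomes C' → b C'
Add C' → ε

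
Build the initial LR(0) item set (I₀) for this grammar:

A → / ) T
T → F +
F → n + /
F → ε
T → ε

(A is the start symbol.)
{ [A → . / ) T], [A' → . A] }

First, augment the grammar with A' → A
I₀ = CLOSURE({ [A' → . A] }):
  [A' → . A] has the dot before A: add [A → . / ) T]
No further items can be added.

I₀ = { [A → . / ) T], [A' → . A] }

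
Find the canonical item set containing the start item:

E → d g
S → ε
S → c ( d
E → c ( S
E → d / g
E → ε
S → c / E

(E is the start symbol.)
First, augment the grammar with E' → E
I₀ = CLOSURE({ [E' → . E] }):
  [E' → . E] has the dot before E: add [E → . d g], [E → . c ( S], [E → . d / g], [E → .]
No further items can be added.

I₀ = { [E → . c ( S], [E → . d / g], [E → . d g], [E → .], [E' → . E] }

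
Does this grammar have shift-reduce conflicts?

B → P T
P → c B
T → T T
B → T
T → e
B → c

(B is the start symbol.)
A shift-reduce conflict occurs when an LR(0) state has both:
  - a complete (reduce) item [A → α .] (dot at the end), and
  - a shift item [B → β . c γ] (dot before a terminal).

Augment with B' → B and build the canonical LR(0) collection (I0 = CLOSURE({[B' → . B]}), then GOTO on every symbol after a dot until no new states appear). It has 9 states:
  I0: { [B → . P T], [B → . T], [B → . c], [B' → . B], [P → . c B], [T → . T T], [T → . e] }  — shift
  I1: { [B' → B .] }  — accept
  I2: { [B → P . T], [T → . T T], [T → . e] }  — shift
  I3: { [B → T .], [T → . T T], [T → . e], [T → T . T] }  — shift, reduce
  I4: { [B → . P T], [B → . T], [B → . c], [B → c .], [P → . c B], [P → c . B], [T → . T T], [T → . e] }  — shift, reduce
  I5: { [T → e .] }  — reduce
  I6: { [P → c B .] }  — reduce
  I7: { [T → . T T], [T → . e], [T → T . T], [T → T T .] }  — shift, reduce
  I8: { [B → P T .], [T → . T T], [T → . e], [T → T . T] }  — shift, reduce

I3 contains reduce item [B → T .] and shift item [T → . e] — shift-reduce conflict.
I4 contains reduce item [B → c .] and shift items [B → . c], [P → . c B], [T → . e] — shift-reduce conflict.
I7 contains reduce item [T → T T .] and shift item [T → . e] — shift-reduce conflict.
I8 contains reduce item [B → P T .] and shift item [T → . e] — shift-reduce conflict.

Answer: Yes — I3: [B → T .] vs [T → . e]; I4: [B → c .] vs [B → . c]; I7: [T → T T .] vs [T → . e]; I8: [B → P T .] vs [T → . e]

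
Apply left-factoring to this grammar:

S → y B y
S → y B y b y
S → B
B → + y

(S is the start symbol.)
Left-factoring transforms A → αβ₁ | αβ₂ into A → αA' and A' → β₁ | β₂
(α is the longest common prefix among the alternatives). Repeat until
no nonterminal has two alternatives with a common prefix.

Round 1: S has alternatives sharing prefix 'y B y'. Introduce S': S → y B y S'
  Add: S' → ε
  Add: S' → b y

No remaining common prefixes — done.

Resulting grammar:
S → y B y S'
S' → ε
S' → b y
S → B
B → + y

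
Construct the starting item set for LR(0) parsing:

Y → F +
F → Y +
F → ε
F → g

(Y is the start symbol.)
First, augment the grammar with Y' → Y
I₀ = CLOSURE({ [Y' → . Y] }):
  [Y' → . Y] has the dot before Y: add [Y → . F +]
  [Y → . F +] has the dot before F: add [F → . Y +], [F → .], [F → . g]
No further items can be added.

I₀ = { [F → . Y +], [F → . g], [F → .], [Y → . F +], [Y' → . Y] }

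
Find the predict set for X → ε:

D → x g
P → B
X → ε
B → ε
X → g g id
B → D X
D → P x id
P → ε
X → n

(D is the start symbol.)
{ 'x' }

PREDICT(X → ε) = (FIRST(RHS) \ {ε}) ∪ (FOLLOW(X) if ε ∈ FIRST(RHS), i.e. RHS ⇒* ε)
The right-hand side is ε (FIRST(ε) = { ε }), so the predict set is FOLLOW(X) = { 'x' }
PREDICT(X → ε) = { 'x' }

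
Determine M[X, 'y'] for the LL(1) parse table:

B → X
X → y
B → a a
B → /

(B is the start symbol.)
X → y

To find M[X, 'y'], we find productions for X where 'y' is in the predict set (PREDICT(N → α) = (FIRST(α) \ {ε}) ∪ (FOLLOW(N) if α ⇒* ε)).

X → y: PREDICT = { 'y' }
  'y' is in predict set, so this production goes in M[X, 'y']

M[X, 'y'] = X → y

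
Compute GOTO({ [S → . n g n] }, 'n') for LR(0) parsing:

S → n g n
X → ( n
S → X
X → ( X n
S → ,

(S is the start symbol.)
GOTO(I, 'n') = CLOSURE({ [A → αX.β] : [A → α.Xβ] ∈ I, X = 'n' })

Items with dot before 'n', with the dot advanced:
  [S → . n g n] → [S → n . g n]
Closure adds nothing (no advanced item has the dot before a non-terminal).

GOTO = { [S → n . g n] }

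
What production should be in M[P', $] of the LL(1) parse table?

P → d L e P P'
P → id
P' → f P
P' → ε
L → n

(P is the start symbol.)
To find M[P', $], we find productions for P' where $ is in the predict set (PREDICT(N → α) = (FIRST(α) \ {ε}) ∪ (FOLLOW(N) if α ⇒* ε)).

Relevant sets:
  FOLLOW(P') = { $, 'f' }

P' → f P: PREDICT = { 'f' }
P' → ε: PREDICT = { $, 'f' }
  $ is in predict set, so this production goes in M[P', $]

M[P', $] = P' → ε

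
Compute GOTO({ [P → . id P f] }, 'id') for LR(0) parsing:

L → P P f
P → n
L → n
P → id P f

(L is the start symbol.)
GOTO(I, 'id') = CLOSURE({ [A → αX.β] : [A → α.Xβ] ∈ I, X = 'id' })

Items with dot before 'id', with the dot advanced:
  [P → . id P f] → [P → id . P f]
Closure of the advanced items:
  [P → id . P f] has the dot before P: add [P → . n], [P → . id P f]

GOTO = { [P → . id P f], [P → . n], [P → id . P f] }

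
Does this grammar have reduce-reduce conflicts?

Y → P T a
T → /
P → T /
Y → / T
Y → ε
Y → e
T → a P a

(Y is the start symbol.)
No reduce-reduce conflicts

A reduce-reduce conflict occurs when an LR(0) state has two complete items [A → α .] and [B → β .] — both call for a reduction, and with no lookahead the parser cannot choose between them.

Augment with Y' → Y and build the canonical LR(0) collection (I0 = CLOSURE({[Y' → . Y]}), then GOTO on every symbol after a dot until no new states appear). It has 14 states:
  I0: { [P → . T /], [T → . /], [T → . a P a], [Y → . / T], [Y → . P T a], [Y → . e], [Y → .], [Y' → . Y] }  — shift, reduce
  I1: { [T → . /], [T → . a P a], [T → / .], [Y → / . T] }  — shift, reduce
  I2: { [T → . /], [T → . a P a], [Y → P . T a] }  — shift
  I3: { [P → T . /] }  — shift
  I4: { [Y' → Y .] }  — accept
  I5: { [P → . T /], [T → . /], [T → . a P a], [T → a . P a] }  — shift
  I6: { [Y → e .] }  — reduce
  I7: { [T → / .] }  — reduce
  I8: { [T → a P . a] }  — shift
  I9: { [T → a P a .] }  — reduce
  I10: { [P → T / .] }  — reduce
  I11: { [Y → P T . a] }  — shift
  I12: { [Y → P T a .] }  — reduce
  I13: { [Y → / T .] }  — reduce

No state contains more than one complete item.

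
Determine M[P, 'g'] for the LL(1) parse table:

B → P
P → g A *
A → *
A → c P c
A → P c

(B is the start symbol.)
To find M[P, 'g'], we find productions for P where 'g' is in the predict set (PREDICT(N → α) = (FIRST(α) \ {ε}) ∪ (FOLLOW(N) if α ⇒* ε)).

P → g A *: PREDICT = { 'g' }
  'g' is in predict set, so this production goes in M[P, 'g']

M[P, 'g'] = P → g A *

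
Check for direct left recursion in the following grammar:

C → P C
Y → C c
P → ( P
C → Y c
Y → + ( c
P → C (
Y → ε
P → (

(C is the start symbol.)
No direct left recursion

Direct left recursion occurs when N → N α for some non-terminal N (the right-hand side begins with the left-hand side itself).

C → P C: starts with P
Y → C c: starts with C
P → ( P: starts with '('
C → Y c: starts with Y
Y → + ( c: starts with '+'
P → C (: starts with C
Y → ε: starts with ε
P → (: starts with '('

No direct left recursion found.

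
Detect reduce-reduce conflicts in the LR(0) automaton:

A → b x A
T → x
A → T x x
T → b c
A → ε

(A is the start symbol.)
No reduce-reduce conflicts

Augment with A' → A and build the canonical LR(0) collection (I0 = CLOSURE({[A' → . A]}), then GOTO on every symbol after a dot until no new states appear). It has 10 states:
  I0: { [A → . T x x], [A → . b x A], [A → .], [A' → . A], [T → . b c], [T → . x] }  — shift, reduce
  I1: { [A' → A .] }  — accept
  I2: { [A → T . x x] }  — shift
  I3: { [A → b . x A], [T → b . c] }  — shift
  I4: { [T → x .] }  — reduce
  I5: { [T → b c .] }  — reduce
  I6: { [A → . T x x], [A → . b x A], [A → .], [A → b x . A], [T → . b c], [T → . x] }  — shift, reduce
  I7: { [A → b x A .] }  — reduce
  I8: { [A → T x . x] }  — shift
  I9: { [A → T x x .] }  — reduce

No state contains more than one complete item.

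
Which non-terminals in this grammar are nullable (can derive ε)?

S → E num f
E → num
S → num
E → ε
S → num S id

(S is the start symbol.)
A non-terminal is nullable if it can derive ε (the empty string): either it has an ε-production, or it has a production whose right-hand side consists entirely of nullable non-terminals.

ε-productions: E → ε
So E is immediately nullable.
No further non-terminal can be added: every production for the remaining non-terminals contains a terminal or a non-nullable non-terminal.
Nullable = { 'E' }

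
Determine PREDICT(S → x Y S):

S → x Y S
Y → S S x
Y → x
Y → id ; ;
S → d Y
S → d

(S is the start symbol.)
PREDICT(S → x Y S) = (FIRST(RHS) \ {ε}) ∪ (FOLLOW(S) if ε ∈ FIRST(RHS), i.e. RHS ⇒* ε)
FIRST(x Y S) = { 'x' }
ε ∉ FIRST(x Y S), so FOLLOW(S) is not added.
PREDICT(S → x Y S) = { 'x' }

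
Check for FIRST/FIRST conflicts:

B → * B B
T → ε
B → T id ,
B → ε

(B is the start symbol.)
No FIRST/FIRST conflicts.

FIRST sets of the non-terminals at (or reachable through a nullable prefix from) the front of some alternative:
  FIRST(T) = { ε }

Productions for B:
  B → * B B: FIRST = { '*' }
  B → T id ,: FIRST = { 'id' }
  B → ε: FIRST = { ε }
T has only one production, so no FIRST/FIRST conflict is possible there.

All alternatives of each non-terminal have pairwise disjoint FIRST sets.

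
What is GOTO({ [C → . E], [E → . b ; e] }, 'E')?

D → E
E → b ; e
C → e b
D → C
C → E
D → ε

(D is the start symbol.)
GOTO(I, 'E') = CLOSURE({ [A → αX.β] : [A → α.Xβ] ∈ I, X = 'E' })

Items with dot before 'E', with the dot advanced:
  [C → . E] → [C → E .]
Closure adds nothing (no advanced item has the dot before a non-terminal).

GOTO = { [C → E .] }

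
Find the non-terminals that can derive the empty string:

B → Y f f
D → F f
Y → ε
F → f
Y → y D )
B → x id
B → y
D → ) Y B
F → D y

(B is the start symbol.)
{ 'Y' }

A non-terminal is nullable if it can derive ε (the empty string): either it has an ε-production, or it has a production whose right-hand side consists entirely of nullable non-terminals.

ε-productions: Y → ε
So Y is immediately nullable.
No further non-terminal can be added: every production for the remaining non-terminals contains a terminal or a non-nullable non-terminal.
Nullable = { 'Y' }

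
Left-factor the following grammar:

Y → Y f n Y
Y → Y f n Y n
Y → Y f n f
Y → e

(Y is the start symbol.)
Y → Y f n Y'
Y' → Y Y''
Y'' → ε
Y'' → n
Y' → f
Y → e

Left-factoring transforms A → αβ₁ | αβ₂ into A → αA' and A' → β₁ | β₂
(α is the longest common prefix among the alternatives). Repeat until
no nonterminal has two alternatives with a common prefix.

Round 1: Y has alternatives sharing prefix 'Y f n'. Introduce Y': Y → Y f n Y'
  Add: Y' → Y
  Add: Y' → Y n
  Add: Y' → f

Round 2: Y' has alternatives sharing prefix 'Y'. Introduce Y'': Y' → Y Y''
  Add: Y'' → ε
  Add: Y'' → n

No remaining common prefixes — done.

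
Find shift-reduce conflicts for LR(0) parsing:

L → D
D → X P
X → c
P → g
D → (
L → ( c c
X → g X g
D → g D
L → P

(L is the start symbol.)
Yes — I1: [D → ( .] vs [L → ( . c c]; I7: [P → g .] vs [D → . (]

Augment with L' → L and build the canonical LR(0) collection (I0 = CLOSURE({[L' → . L]}), then GOTO on every symbol after a dot until no new states appear). It has 17 states:
  I0: { [D → . (], [D → . X P], [D → . g D], [L → . ( c c], [L → . D], [L → . P], [L' → . L], [P → . g], [X → . c], [X → . g X g] }  — shift
  I1: { [D → ( .], [L → ( . c c] }  — shift, reduce
  I2: { [L → D .] }  — reduce
  I3: { [L' → L .] }  — accept
  I4: { [L → P .] }  — reduce
  I5: { [D → X . P], [P → . g] }  — shift
  I6: { [X → c .] }  — reduce
  I7: { [D → . (], [D → . X P], [D → . g D], [D → g . D], [P → g .], [X → . c], [X → . g X g], [X → g . X g] }  — shift, reduce
  I8: { [D → ( .] }  — reduce
  I9: { [D → g D .] }  — reduce
  I10: { [D → X . P], [P → . g], [X → g X . g] }  — shift
  I11: { [D → . (], [D → . X P], [D → . g D], [D → g . D], [X → . c], [X → . g X g], [X → g . X g] }  — shift
  I12: { [D → X P .] }  — reduce
  I13: { [P → g .], [X → g X g .] }  — 2 reduces
  I14: { [P → g .] }  — reduce
  I15: { [L → ( c . c] }  — shift
  I16: { [L → ( c c .] }  — reduce

I1 contains reduce item [D → ( .] and shift item [L → ( . c c] — shift-reduce conflict.
I7 contains reduce item [P → g .] and shift items [D → . (], [D → . g D], [X → . c], [X → . g X g] — shift-reduce conflict.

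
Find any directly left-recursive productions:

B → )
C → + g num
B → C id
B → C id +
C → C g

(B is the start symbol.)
B → ): starts with ')'
C → + g num: starts with '+'
B → C id: starts with C
B → C id +: starts with C
C → C g: LEFT RECURSIVE (starts with C)

The grammar has direct left recursion on: C.

Answer: Yes, C is left-recursive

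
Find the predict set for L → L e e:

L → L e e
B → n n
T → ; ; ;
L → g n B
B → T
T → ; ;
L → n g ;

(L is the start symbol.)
{ 'g', 'n' }

PREDICT(L → L e e) = (FIRST(RHS) \ {ε}) ∪ (FOLLOW(L) if ε ∈ FIRST(RHS), i.e. RHS ⇒* ε)
FIRST(L) = { 'g', 'n' }
FIRST(L e e) = { 'g', 'n' }
ε ∉ FIRST(L e e), so FOLLOW(L) is not added.
PREDICT(L → L e e) = { 'g', 'n' }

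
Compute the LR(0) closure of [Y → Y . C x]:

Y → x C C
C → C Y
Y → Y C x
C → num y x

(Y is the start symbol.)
To compute CLOSURE, for each item [A → α.Bβ] where B is a non-terminal, add [B → .γ] for all productions B → γ; repeat for the newly added items until nothing changes.

Start with: [Y → Y . C x]
  [Y → Y . C x] has the dot before C: add [C → . C Y], [C → . num y x]
No further items can be added.

CLOSURE = { [C → . C Y], [C → . num y x], [Y → Y . C x] }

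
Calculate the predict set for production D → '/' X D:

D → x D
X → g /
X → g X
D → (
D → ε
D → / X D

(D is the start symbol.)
PREDICT(D → '/' X D) = (FIRST(RHS) \ {ε}) ∪ (FOLLOW(D) if ε ∈ FIRST(RHS), i.e. RHS ⇒* ε)
FIRST('/' X D) = { '/' }
ε ∉ FIRST('/' X D), so FOLLOW(D) is not added.
PREDICT(D → '/' X D) = { '/' }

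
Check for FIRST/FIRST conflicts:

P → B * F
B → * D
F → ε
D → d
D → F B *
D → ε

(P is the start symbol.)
A FIRST/FIRST conflict occurs when two productions N → α and N → β for the same non-terminal have FIRST(α) ∩ FIRST(β) ≠ ∅ (with ε ∈ FIRST of a nullable right-hand side, so two nullable alternatives also conflict).

FIRST sets of the non-terminals at (or reachable through a nullable prefix from) the front of some alternative:
  FIRST(F) = { ε }
  FIRST(B) = { '*' }

Productions for D:
  D → d: FIRST = { 'd' }
  D → F B *: FIRST = { '*' }
  D → ε: FIRST = { ε }
P, B, F have only one production, so no FIRST/FIRST conflict is possible there.

All alternatives of each non-terminal have pairwise disjoint FIRST sets.

Answer: No FIRST/FIRST conflicts.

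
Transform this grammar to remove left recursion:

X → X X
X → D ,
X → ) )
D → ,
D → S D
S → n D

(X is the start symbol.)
X is directly left-recursive. The standard transformation for
  A → A α₁ | ... | A α_m | β₁ | ... | β_n
is
  A  → β₁ A' | ... | β_n A'
  A' → α₁ A' | ... | α_m A' | ε

X → D , becomes X → D , X'
X → ) ) becomes X → ) ) X'
X → X X becomes X' → X X'
Add X' → ε

Productions for other non-terminals are unchanged:
  D → ,
  D → S D
  S → n D

Resulting grammar:
X → D , X'
X → ) ) X'
X' → X X'
X' → ε
D → ,
D → S D
S → n D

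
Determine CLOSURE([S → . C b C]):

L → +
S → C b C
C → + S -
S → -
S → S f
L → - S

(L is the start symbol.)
To compute CLOSURE, for each item [A → α.Bβ] where B is a non-terminal, add [B → .γ] for all productions B → γ; repeat for the newly added items until nothing changes.

Start with: [S → . C b C]
  [S → . C b C] has the dot before C: add [C → . + S -]
No further items can be added.

CLOSURE = { [C → . + S -], [S → . C b C] }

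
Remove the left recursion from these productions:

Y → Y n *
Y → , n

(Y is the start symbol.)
Y is directly left-recursive. The standard transformation for
  A → A α₁ | ... | A α_m | β₁ | ... | β_n
is
  A  → β₁ A' | ... | β_n A'
  A' → α₁ A' | ... | α_m A' | ε

Y → , n becomes Y → , n Y'
Y → Y n * becomes Y' → n * Y'
Add Y' → ε

Resulting grammar:
Y → , n Y'
Y' → n * Y'
Y' → ε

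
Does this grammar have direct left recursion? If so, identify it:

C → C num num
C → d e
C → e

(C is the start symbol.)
Yes, C is left-recursive

Direct left recursion occurs when N → N α for some non-terminal N (the right-hand side begins with the left-hand side itself).

C → C num num: LEFT RECURSIVE (starts with C)
C → d e: starts with d
C → e: starts with e

The grammar has direct left recursion on: C.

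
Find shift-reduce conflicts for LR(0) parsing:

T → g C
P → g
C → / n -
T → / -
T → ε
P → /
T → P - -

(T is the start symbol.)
A shift-reduce conflict occurs when an LR(0) state has both:
  - a complete (reduce) item [A → α .] (dot at the end), and
  - a shift item [B → β . c γ] (dot before a terminal).

Augment with T' → T and build the canonical LR(0) collection (I0 = CLOSURE({[T' → . T]}), then GOTO on every symbol after a dot until no new states appear). It has 12 states:
  I0: { [P → . /], [P → . g], [T → . / -], [T → . P - -], [T → . g C], [T → .], [T' → . T] }  — shift, reduce
  I1: { [P → / .], [T → / . -] }  — shift, reduce
  I2: { [T → P . - -] }  — shift
  I3: { [T' → T .] }  — accept
  I4: { [C → . / n -], [P → g .], [T → g . C] }  — shift, reduce
  I5: { [C → / . n -] }  — shift
  I6: { [T → g C .] }  — reduce
  I7: { [C → / n . -] }  — shift
  I8: { [C → / n - .] }  — reduce
  I9: { [T → P - . -] }  — shift
  I10: { [T → P - - .] }  — reduce
  I11: { [T → / - .] }  — reduce

I0 contains reduce item [T → .] and shift items [P → . /], [P → . g], [T → . / -], [T → . g C] — shift-reduce conflict.
I1 contains reduce item [P → / .] and shift item [T → / . -] — shift-reduce conflict.
I4 contains reduce item [P → g .] and shift item [C → . / n -] — shift-reduce conflict.

Answer: Yes — I0: [T → .] vs [P → . /]; I1: [P → / .] vs [T → / . -]; I4: [P → g .] vs [C → . / n -]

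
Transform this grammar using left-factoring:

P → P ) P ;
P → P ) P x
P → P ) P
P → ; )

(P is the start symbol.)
P → P ) P P'
P' → ;
P' → x
P' → ε
P → ; )

Left-factoring transforms A → αβ₁ | αβ₂ into A → αA' and A' → β₁ | β₂
(α is the longest common prefix among the alternatives). Repeat until
no nonterminal has two alternatives with a common prefix.

Round 1: P has alternatives sharing prefix 'P ) P'. Introduce P': P → P ) P P'
  Add: P' → ;
  Add: P' → x
  Add: P' → ε

No remaining common prefixes — done.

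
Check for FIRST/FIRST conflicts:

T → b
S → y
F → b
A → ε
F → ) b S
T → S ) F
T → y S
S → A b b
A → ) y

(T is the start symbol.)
Yes. T → b / T → S ')' F on { 'b' }; T → S ')' F / T → y S on { 'y' }

A FIRST/FIRST conflict occurs when two productions N → α and N → β for the same non-terminal have FIRST(α) ∩ FIRST(β) ≠ ∅ (with ε ∈ FIRST of a nullable right-hand side, so two nullable alternatives also conflict).

FIRST sets of the non-terminals at (or reachable through a nullable prefix from) the front of some alternative:
  FIRST(S) = { ')', 'b', 'y' }
  FIRST(A) = { ')', ε }

Productions for T:
  T → b: FIRST = { 'b' }
  T → S ) F: FIRST = { ')', 'b', 'y' }
  T → y S: FIRST = { 'y' }
Productions for S:
  S → y: FIRST = { 'y' }
  S → A b b: FIRST = { ')', 'b' }
Productions for F:
  F → b: FIRST = { 'b' }
  F → ) b S: FIRST = { ')' }
Productions for A:
  A → ε: FIRST = { ε }
  A → ) y: FIRST = { ')' }

Conflict for T: T → b and T → S ) F
  Overlap: { 'b' }
Conflict for T: T → S ) F and T → y S
  Overlap: { 'y' }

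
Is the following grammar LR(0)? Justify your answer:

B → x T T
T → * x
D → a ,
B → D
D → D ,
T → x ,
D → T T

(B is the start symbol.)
No. Shift-reduce conflict between [B → D .] and [D → D . ,]

Augment with B' → B and build the canonical LR(0) collection (I0 = CLOSURE({[B' → . B]}), then GOTO on every symbol after a dot until no new states appear). It has 15 states:
  I0: { [B → . D], [B → . x T T], [B' → . B], [D → . D ,], [D → . T T], [D → . a ,], [T → . * x], [T → . x ,] }  — shift
  I1: { [T → * . x] }  — shift
  I2: { [B' → B .] }  — accept
  I3: { [B → D .], [D → D . ,] }  — shift, reduce
  I4: { [D → T . T], [T → . * x], [T → . x ,] }  — shift
  I5: { [D → a . ,] }  — shift
  I6: { [B → x . T T], [T → . * x], [T → . x ,], [T → x . ,] }  — shift
  I7: { [T → x , .] }  — reduce
  I8: { [B → x T . T], [T → . * x], [T → . x ,] }  — shift
  I9: { [T → x . ,] }  — shift
  I10: { [B → x T T .] }  — reduce
  I11: { [D → a , .] }  — reduce
  I12: { [D → T T .] }  — reduce
  I13: { [D → D , .] }  — reduce
  I14: { [T → * x .] }  — reduce

Conflict in state I3:
  Shift-reduce conflict between [B → D .] and [D → D . ,]
So the grammar is NOT LR(0).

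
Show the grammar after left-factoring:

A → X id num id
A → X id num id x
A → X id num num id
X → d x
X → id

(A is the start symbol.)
Left-factoring transforms A → αβ₁ | αβ₂ into A → αA' and A' → β₁ | β₂
(α is the longest common prefix among the alternatives). Repeat until
no nonterminal has two alternatives with a common prefix.

Round 1: A has alternatives sharing prefix 'X id num'. Introduce A': A → X id num A'
  Add: A' → id
  Add: A' → id x
  Add: A' → num id

Round 2: A' has alternatives sharing prefix 'id'. Introduce A'': A' → id A''
  Add: A'' → ε
  Add: A'' → x

No remaining common prefixes — done.

Resulting grammar:
A → X id num A'
A' → id A''
A'' → ε
A'' → x
A' → num id
X → d x
X → id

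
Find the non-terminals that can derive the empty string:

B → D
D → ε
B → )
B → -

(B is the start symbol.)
A non-terminal is nullable if it can derive ε (the empty string): either it has an ε-production, or it has a production whose right-hand side consists entirely of nullable non-terminals.

ε-productions: D → ε
So D is immediately nullable.
B → D: every symbol on the right is nullable, so B is nullable too.
Every non-terminal is now nullable.
Nullable = { 'B', 'D' }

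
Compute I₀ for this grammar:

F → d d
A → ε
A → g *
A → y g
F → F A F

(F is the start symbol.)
First, augment the grammar with F' → F
I₀ = CLOSURE({ [F' → . F] }):
  [F' → . F] has the dot before F: add [F → . d d], [F → . F A F]
No further items can be added.

I₀ = { [F → . F A F], [F → . d d], [F' → . F] }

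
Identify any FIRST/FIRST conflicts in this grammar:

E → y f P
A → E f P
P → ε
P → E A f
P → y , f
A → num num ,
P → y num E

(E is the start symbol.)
FIRST sets of the non-terminals at (or reachable through a nullable prefix from) the front of some alternative:
  FIRST(E) = { 'y' }

Productions for A:
  A → E f P: FIRST = { 'y' }
  A → num num ,: FIRST = { 'num' }
Productions for P:
  P → ε: FIRST = { ε }
  P → E A f: FIRST = { 'y' }
  P → y , f: FIRST = { 'y' }
  P → y num E: FIRST = { 'y' }
E has only one production, so no FIRST/FIRST conflict is possible there.

Conflict for P: P → E A f and P → y , f
  Overlap: { 'y' }
Conflict for P: P → E A f and P → y num E
  Overlap: { 'y' }
Conflict for P: P → y , f and P → y num E
  Overlap: { 'y' }

Answer: Yes. P → E A f / P → y ',' f on { 'y' }; P → E A f / P → y num E on { 'y' }; P → y ',' f / P → y num E on { 'y' }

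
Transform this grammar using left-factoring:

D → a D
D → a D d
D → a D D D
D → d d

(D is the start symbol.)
Left-factoring transforms A → αβ₁ | αβ₂ into A → αA' and A' → β₁ | β₂
(α is the longest common prefix among the alternatives). Repeat until
no nonterminal has two alternatives with a common prefix.

Round 1: D has alternatives sharing prefix 'a D'. Introduce D': D → a D D'
  Add: D' → ε
  Add: D' → d
  Add: D' → D D

No remaining common prefixes — done.

Resulting grammar:
D → a D D'
D' → ε
D' → d
D' → D D
D → d d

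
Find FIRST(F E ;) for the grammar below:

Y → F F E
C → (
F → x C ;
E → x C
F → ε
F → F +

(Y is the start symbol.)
FIRST sets of the non-terminals involved (from the grammar, by fixed-point iteration):
  FIRST(F) = { '+', 'x', ε }
  FIRST(E) = { 'x' }

To compute FIRST(F E ;), process the symbols left to right:
Symbol F is a non-terminal. Add FIRST(F) \ {ε} = { '+', 'x' }
F is nullable (ε ∈ FIRST(F)), continue to the next symbol.
Symbol E is a non-terminal. Add FIRST(E) \ {ε} = { 'x' }
E is not nullable (ε ∉ FIRST(E)), so stop here.
FIRST(F E ;) = { '+', 'x' }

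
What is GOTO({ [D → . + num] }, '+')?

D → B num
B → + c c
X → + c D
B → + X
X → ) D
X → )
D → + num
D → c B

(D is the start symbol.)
GOTO(I, '+') = CLOSURE({ [A → αX.β] : [A → α.Xβ] ∈ I, X = '+' })

Items with dot before '+', with the dot advanced:
  [D → . + num] → [D → + . num]
Closure adds nothing (no advanced item has the dot before a non-terminal).

GOTO = { [D → + . num] }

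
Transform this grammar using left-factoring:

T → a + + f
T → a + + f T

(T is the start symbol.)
Left-factoring transforms A → αβ₁ | αβ₂ into A → αA' and A' → β₁ | β₂
(α is the longest common prefix among the alternatives). Repeat until
no nonterminal has two alternatives with a common prefix.

Round 1: T has alternatives sharing prefix 'a + + f'. Introduce T': T → a + + f T'
  Add: T' → ε
  Add: T' → T

No remaining common prefixes — done.

Resulting grammar:
T → a + + f T'
T' → ε
T' → T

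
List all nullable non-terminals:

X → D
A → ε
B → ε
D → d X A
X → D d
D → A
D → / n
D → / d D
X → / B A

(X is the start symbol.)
A non-terminal is nullable if it can derive ε (the empty string): either it has an ε-production, or it has a production whose right-hand side consists entirely of nullable non-terminals.

ε-productions: A → ε, B → ε
So A, B are immediately nullable.
D → A: every symbol on the right is nullable, so D is nullable too.
X → D: every symbol on the right is nullable, so X is nullable too.
Every non-terminal is now nullable.
Nullable = { 'A', 'B', 'D', 'X' }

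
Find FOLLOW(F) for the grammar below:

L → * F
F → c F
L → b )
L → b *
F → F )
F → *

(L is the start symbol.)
In L → * F: F is at the end, add FOLLOW(L)
In F → c F: F is at the end; this adds FOLLOW(F) to itself — nothing new
In F → F ): F is followed by ')', add FIRST(')') \ {ε} = { ')' }

The FOLLOW sets referred to above (computed the same way, to a fixed point):
  FOLLOW(L) = { $ }

Taking the union: FOLLOW(F) = { $, ')' }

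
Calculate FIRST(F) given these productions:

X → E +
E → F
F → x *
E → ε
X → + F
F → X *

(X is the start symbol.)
{ '+', 'x' }

FIRST sets of the other non-terminals involved (by the same procedure, iterated to a fixed point):
  FIRST(X) = { '+', 'x' }

From F → x *:
  - x is a terminal: add 'x' and stop
From F → X *:
  - X is a non-terminal: add FIRST(X) \ {ε} = { '+', 'x' }
    X is not nullable, so stop

Collecting: FIRST(F) = { '+', 'x' }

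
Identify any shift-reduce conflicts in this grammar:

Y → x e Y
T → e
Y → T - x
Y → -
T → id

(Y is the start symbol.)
No shift-reduce conflicts

A shift-reduce conflict occurs when an LR(0) state has both:
  - a complete (reduce) item [A → α .] (dot at the end), and
  - a shift item [B → β . c γ] (dot before a terminal).

Augment with Y' → Y and build the canonical LR(0) collection (I0 = CLOSURE({[Y' → . Y]}), then GOTO on every symbol after a dot until no new states appear). It has 11 states:
  I0: { [T → . e], [T → . id], [Y → . -], [Y → . T - x], [Y → . x e Y], [Y' → . Y] }  — shift
  I1: { [Y → - .] }  — reduce
  I2: { [Y → T . - x] }  — shift
  I3: { [Y' → Y .] }  — accept
  I4: { [T → e .] }  — reduce
  I5: { [T → id .] }  — reduce
  I6: { [Y → x . e Y] }  — shift
  I7: { [T → . e], [T → . id], [Y → . -], [Y → . T - x], [Y → . x e Y], [Y → x e . Y] }  — shift
  I8: { [Y → x e Y .] }  — reduce
  I9: { [Y → T - . x] }  — shift
  I10: { [Y → T - x .] }  — reduce

No state contains both a complete item and a shift item.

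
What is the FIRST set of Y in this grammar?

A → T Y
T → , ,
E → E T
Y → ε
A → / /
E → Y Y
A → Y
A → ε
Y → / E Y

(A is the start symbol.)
To compute FIRST(Y), examine every production with Y on the left-hand side, reading each right-hand side left to right until a non-nullable symbol is reached.

From Y → ε:
  - ε-production, so ε ∈ FIRST(Y)
From Y → / E Y:
  - '/' is a terminal: add '/' and stop

Collecting: FIRST(Y) = { '/', ε }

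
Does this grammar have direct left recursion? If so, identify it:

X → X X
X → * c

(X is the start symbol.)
Yes, X is left-recursive

X → X X: LEFT RECURSIVE (starts with X)
X → * c: starts with '*'

The grammar has direct left recursion on: X.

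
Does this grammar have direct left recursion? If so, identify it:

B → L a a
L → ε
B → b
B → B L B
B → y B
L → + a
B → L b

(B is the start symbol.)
Yes, B is left-recursive

B → L a a: starts with L
L → ε: starts with ε
B → b: starts with b
B → B L B: LEFT RECURSIVE (starts with B)
B → y B: starts with y
L → + a: starts with '+'
B → L b: starts with L

The grammar has direct left recursion on: B.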